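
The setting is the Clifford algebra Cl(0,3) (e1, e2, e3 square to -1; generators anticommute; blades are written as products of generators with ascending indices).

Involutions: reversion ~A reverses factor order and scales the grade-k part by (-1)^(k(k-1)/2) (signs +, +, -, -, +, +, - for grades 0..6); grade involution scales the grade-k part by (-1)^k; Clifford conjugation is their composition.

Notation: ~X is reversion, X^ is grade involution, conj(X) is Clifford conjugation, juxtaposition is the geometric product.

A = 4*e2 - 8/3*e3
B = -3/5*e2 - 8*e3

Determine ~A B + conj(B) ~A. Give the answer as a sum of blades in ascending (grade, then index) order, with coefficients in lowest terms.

first term: -284/15 - 168/5*e2 e3
second term: 284/15 - 168/5*e2 e3
Answer: -336/5*e2 e3


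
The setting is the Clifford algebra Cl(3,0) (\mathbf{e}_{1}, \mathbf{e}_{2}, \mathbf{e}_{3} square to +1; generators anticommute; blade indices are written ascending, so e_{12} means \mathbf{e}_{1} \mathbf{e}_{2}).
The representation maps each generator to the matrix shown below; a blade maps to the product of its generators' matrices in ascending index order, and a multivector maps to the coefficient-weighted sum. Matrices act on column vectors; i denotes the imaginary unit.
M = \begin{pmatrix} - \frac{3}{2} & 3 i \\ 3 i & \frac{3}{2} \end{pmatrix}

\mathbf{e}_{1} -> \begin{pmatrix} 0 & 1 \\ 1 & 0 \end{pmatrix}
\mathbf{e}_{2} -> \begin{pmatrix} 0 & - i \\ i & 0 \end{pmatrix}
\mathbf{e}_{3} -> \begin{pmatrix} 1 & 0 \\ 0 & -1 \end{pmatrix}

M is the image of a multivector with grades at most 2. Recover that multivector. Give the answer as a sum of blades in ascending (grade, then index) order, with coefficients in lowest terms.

Method: 1, rho(e_{1}), rho(e_{2}), rho(e_{3}) form a trace-orthogonal basis of the 2x2 complex matrices (tr(X Y) = 2 if X = Y, else 0), so M = m0*1 + m1*rho(e_{1}) + m2*rho(e_{2}) + m3*rho(e_{3}) with m0 = tr(M)/2 = 0, m1 = tr(M rho(e_{1}))/2 = 3 i, m2 = tr(M rho(e_{2}))/2 = 0, m3 = tr(M rho(e_{3}))/2 = - \frac{3}{2}.
Multiplying table entries, the bivector images are rho(e_{12}) = i*rho(e_{3}), rho(e_{13}) = -i*rho(e_{2}), rho(e_{23}) = i*rho(e_{1}); with real blade coefficients the real parts of m0..m3 are the coefficients of 1, e_{1}, e_{2}, e_{3} and the imaginary parts give the bivectors (e_{23}: Im m1, e_{13}: -Im m2, e_{12}: Im m3).
Answer: -\frac{3}{2} e_{3} + 3 e_{23}


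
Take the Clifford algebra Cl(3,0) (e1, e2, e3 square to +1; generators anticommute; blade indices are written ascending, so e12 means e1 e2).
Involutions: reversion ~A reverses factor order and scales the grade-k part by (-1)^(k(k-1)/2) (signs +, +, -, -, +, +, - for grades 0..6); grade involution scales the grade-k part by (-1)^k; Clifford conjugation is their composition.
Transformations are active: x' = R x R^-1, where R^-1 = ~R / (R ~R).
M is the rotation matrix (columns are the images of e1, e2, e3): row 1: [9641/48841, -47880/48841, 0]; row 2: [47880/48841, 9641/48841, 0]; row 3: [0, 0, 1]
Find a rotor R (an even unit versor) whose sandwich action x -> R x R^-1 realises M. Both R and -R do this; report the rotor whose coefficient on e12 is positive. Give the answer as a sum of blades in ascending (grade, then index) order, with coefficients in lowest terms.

Method: write R = a + b12*e12 + b13*e13 + b23*e23 with a^2 + b12^2 + b13^2 + b23^2 = 1 (so R^-1 = ~R). Expanding the columns R e_j ~R gives tr M = 4a^2 - 1 and, from the antisymmetric part, M21 - M12 = -4a*b12, M13 - M31 = 4a*b13, M32 - M23 = -4a*b23.
Here tr M = 68123/48841, so a^2 = (1 + tr M)/4 = 29241/48841 and a = ±171/221. Taking a = 171/221: M21 - M12 = 95760/48841, M13 - M31 = 0, M32 - M23 = 0, giving b12 = -140/221, b13 = 0, b23 = 0, i.e. R = 171/221 - 140/221*e12.
Its e12 coefficient is negative, so report the other preimage -R.
Answer: -171/221 + 140/221*e12. Note: both R and -R realise this M (trace 68123/48841); the covering map identifies them, and the e12-coefficient sign is the tie-breaker.


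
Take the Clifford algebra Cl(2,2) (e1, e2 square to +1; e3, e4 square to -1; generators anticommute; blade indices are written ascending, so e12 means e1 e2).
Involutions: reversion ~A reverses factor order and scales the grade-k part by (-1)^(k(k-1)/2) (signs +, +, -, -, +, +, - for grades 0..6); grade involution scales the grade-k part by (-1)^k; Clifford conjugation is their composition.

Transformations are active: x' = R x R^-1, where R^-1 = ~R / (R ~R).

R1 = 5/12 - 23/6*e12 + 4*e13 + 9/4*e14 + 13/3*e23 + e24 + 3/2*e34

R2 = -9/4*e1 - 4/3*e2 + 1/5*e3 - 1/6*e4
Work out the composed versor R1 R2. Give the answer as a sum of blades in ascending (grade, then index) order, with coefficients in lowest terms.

Distribute over the terms of R2 (each basis-blade product reordered to ascending indices, repeated generators contracted through their squares):
R1 (-9/4*e1) = -15/16*e1 - 69/8*e2 + 9*e3 + 81/16*e4 - 39/4*e123 - 9/4*e124 - 27/8*e134
R1 (-4/3*e2) = 46/9*e1 - 5/9*e2 + 52/9*e3 + 4/3*e4 + 16/3*e123 + 3*e124 - 2*e234
R1 (1/5*e3) = -4/5*e1 - 13/15*e2 + 1/12*e3 + 3/10*e4 - 23/30*e123 - 9/20*e134 - 1/5*e234
R1 (-1/6*e4) = 3/8*e1 + 1/6*e2 + 1/4*e3 - 5/72*e4 + 23/36*e124 - 2/3*e134 - 13/18*e234
Summing the partial products and collecting blades:
Answer: 2699/720*e1 - 3557/360*e2 + 136/9*e3 + 4771/720*e4 - 311/60*e123 + 25/18*e124 - 539/120*e134 - 263/90*e234


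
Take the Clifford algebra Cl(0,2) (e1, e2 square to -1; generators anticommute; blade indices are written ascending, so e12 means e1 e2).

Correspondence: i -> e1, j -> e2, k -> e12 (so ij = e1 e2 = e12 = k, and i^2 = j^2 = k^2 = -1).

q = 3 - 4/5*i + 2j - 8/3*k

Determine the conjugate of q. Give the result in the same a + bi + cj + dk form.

In blades: q = 3 - 4/5*e1 + 2*e2 - 8/3*e12.
Conjugation here is Clifford conjugation: the scalar is fixed and the grade-1 and grade-2 blades all flip sign, giving 3 + 4/5*e1 - 2*e2 + 8/3*e12; translating back:
Answer: 3 + 4/5*i - 2j + 8/3*k


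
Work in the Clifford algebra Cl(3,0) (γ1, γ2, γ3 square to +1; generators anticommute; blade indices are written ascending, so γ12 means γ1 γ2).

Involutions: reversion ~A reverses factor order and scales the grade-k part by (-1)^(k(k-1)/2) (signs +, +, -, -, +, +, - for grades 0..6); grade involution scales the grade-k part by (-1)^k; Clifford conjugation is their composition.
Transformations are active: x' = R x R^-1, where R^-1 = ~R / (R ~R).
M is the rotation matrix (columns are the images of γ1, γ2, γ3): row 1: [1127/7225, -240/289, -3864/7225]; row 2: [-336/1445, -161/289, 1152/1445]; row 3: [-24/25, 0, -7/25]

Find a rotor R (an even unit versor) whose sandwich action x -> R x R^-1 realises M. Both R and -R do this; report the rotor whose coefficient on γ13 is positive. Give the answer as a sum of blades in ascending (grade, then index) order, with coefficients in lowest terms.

Method: write R = a + b12*γ12 + b13*γ13 + b23*γ23 with a^2 + b12^2 + b13^2 + b23^2 = 1 (so R^-1 = ~R). Expanding the columns R e_j ~R gives tr M = 4a^2 - 1 and, from the antisymmetric part, M21 - M12 = -4a*b12, M13 - M31 = 4a*b13, M32 - M23 = -4a*b23.
Here tr M = -4921/7225, so a^2 = (1 + tr M)/4 = 576/7225 and a = ±24/85. Taking a = 24/85: M21 - M12 = 864/1445, M13 - M31 = 3072/7225, M32 - M23 = -1152/1445, giving b12 = -9/17, b13 = 32/85, b23 = 12/17, i.e. R = 24/85 - 9/17*γ12 + 32/85*γ13 + 12/17*γ23.
Its γ13 coefficient is already positive.
Answer: 24/85 - 9/17*γ12 + 32/85*γ13 + 12/17*γ23. Key observation: the double cover Spin(3) -> SO(3) sends R and -R to the same matrix (trace -4921/7225 here), so the stated sign of the γ13 coefficient is what selects one sheet.


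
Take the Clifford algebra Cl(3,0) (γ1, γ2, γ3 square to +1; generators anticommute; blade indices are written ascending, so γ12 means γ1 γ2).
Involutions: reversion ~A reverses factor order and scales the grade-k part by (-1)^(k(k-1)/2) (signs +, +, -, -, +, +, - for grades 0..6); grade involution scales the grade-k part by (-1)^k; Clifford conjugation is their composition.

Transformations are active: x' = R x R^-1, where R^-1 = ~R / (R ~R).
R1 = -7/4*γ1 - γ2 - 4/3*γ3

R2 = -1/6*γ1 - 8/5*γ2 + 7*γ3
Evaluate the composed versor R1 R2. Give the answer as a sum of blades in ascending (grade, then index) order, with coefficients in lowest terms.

Distribute over the terms of R1 (each basis-blade product reordered to ascending indices, repeated generators contracted through their squares):
(-7/4*γ1) R2 = 7/24 + 14/5*γ12 - 49/4*γ13
(-γ2) R2 = 8/5 - 1/6*γ12 - 7*γ23
(-4/3*γ3) R2 = -28/3 - 2/9*γ13 - 32/15*γ23
Summing the partial products and collecting blades:
Answer: -893/120 + 79/30*γ12 - 449/36*γ13 - 137/15*γ23


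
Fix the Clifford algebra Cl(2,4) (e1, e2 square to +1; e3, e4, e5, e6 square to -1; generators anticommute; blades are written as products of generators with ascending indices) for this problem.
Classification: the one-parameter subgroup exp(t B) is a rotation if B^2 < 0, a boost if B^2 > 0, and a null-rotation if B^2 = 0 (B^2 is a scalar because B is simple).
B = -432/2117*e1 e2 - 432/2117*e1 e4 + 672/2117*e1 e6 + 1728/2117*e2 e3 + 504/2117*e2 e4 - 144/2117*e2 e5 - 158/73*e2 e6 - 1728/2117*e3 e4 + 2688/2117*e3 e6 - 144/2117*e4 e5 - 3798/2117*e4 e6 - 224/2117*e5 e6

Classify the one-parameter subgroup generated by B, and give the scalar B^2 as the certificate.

B^2 term by term: the squares give (-432/2117)^2*(e1 e2)^2 + (-432/2117)^2*(e1 e4)^2 + (672/2117)^2*(e1 e6)^2 + (1728/2117)^2*(e2 e3)^2 + (504/2117)^2*(e2 e4)^2 + (-144/2117)^2*(e2 e5)^2 + (-158/73)^2*(e2 e6)^2 + (-1728/2117)^2*(e3 e4)^2 + (2688/2117)^2*(e3 e6)^2 + (-144/2117)^2*(e4 e5)^2 + (-3798/2117)^2*(e4 e6)^2 + (-224/2117)^2*(e5 e6)^2 = 186624/4481689*(-1) + 186624/4481689*(+1) + 451584/4481689*(+1) + 2985984/4481689*(+1) + 254016/4481689*(+1) + 20736/4481689*(+1) + 24964/5329*(+1) + 2985984/4481689*(-1) + 7225344/4481689*(-1) + 20736/4481689*(-1) + 14424804/4481689*(-1) + 50176/4481689*(-1) = 0 (each basis 2-blade squares to minus the product of its generators' squares); cross terms between blades sharing an index anticommute and cancel; the commuting (index-disjoint) pairs give grade-4 terms 2*c*c'*(blade product), which cancel blade by blade — e1 e2 e3 e4: 1492992/4481689 - 1492992/4481689 = 0; e1 e2 e3 e6: -2322432/4481689 + 2322432/4481689 = 0; e1 e2 e4 e5: 124416/4481689 - 124416/4481689 = 0; e1 e2 e4 e6: 3281472/4481689 - 136512/154541 + 677376/4481689 = 0; e1 e2 e5 e6: 193536/4481689 - 193536/4481689 = 0; e1 e3 e4 e6: 2322432/4481689 - 2322432/4481689 = 0; e1 e4 e5 e6: 193536/4481689 - 193536/4481689 = 0; e2 e3 e4 e5: -497664/4481689 + 497664/4481689 = 0; e2 e3 e4 e6: -13125888/4481689 - 2709504/4481689 + 546048/154541 = 0; e2 e3 e5 e6: -774144/4481689 + 774144/4481689 = 0; e2 e4 e5 e6: -225792/4481689 - 1093824/4481689 + 45504/154541 = 0; e3 e4 e5 e6: 774144/4481689 - 774144/4481689 = 0 — confirming B is simple. So B^2 = 0.
Answer: null-rotation, certificate B^2 = 0. Because 0 is invariant under every versor sandwich, the classification follows from its sign alone.


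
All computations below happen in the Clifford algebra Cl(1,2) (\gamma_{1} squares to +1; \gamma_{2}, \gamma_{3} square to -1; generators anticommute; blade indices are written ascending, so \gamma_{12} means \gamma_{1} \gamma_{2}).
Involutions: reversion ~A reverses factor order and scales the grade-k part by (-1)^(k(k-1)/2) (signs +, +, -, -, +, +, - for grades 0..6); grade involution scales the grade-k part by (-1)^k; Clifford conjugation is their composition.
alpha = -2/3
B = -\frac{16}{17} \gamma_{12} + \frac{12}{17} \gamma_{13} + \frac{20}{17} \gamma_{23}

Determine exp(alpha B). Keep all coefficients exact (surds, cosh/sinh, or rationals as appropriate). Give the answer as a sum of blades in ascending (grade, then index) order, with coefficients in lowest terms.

B^2 term by term: the squares give (-\frac{16}{17})^2*(\gamma_{12})^2 + (\frac{12}{17})^2*(\gamma_{13})^2 + (\frac{20}{17})^2*(\gamma_{23})^2 = \frac{256}{289}*(+1) + \frac{144}{289}*(+1) + \frac{400}{289}*(-1) = 0 (each basis 2-blade squares to minus the product of its generators' squares); cross terms between blades sharing an index anticommute and cancel. So B^2 = 0.
B^2 = 0, hence only two terms survive: exp(alpha B) = 1 + alpha B (parabolic case).
Answer: 1 + \frac{32}{51} \gamma_{12} - \frac{8}{17} \gamma_{13} - \frac{40}{51} \gamma_{23}


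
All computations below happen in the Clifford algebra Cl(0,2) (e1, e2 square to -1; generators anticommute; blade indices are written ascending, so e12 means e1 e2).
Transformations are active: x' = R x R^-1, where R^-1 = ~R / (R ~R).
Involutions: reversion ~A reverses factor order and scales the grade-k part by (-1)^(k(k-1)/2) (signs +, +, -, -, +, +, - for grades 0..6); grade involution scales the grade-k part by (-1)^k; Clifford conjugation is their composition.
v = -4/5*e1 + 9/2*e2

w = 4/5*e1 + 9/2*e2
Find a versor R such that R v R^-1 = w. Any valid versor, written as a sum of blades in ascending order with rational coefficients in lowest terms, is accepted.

Since q(v) = q(w) = -2089/100, the sum R = v + w = 9*e2 does the job whenever invertible.
Answer: 9*e2


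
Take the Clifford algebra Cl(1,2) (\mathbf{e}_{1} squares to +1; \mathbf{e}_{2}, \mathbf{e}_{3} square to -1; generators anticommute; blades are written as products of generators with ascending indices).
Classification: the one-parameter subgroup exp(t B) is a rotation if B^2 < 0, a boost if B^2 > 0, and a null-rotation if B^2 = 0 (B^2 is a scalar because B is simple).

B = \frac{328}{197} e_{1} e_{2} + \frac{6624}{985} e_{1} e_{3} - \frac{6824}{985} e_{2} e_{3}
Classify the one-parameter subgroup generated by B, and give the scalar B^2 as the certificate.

B^2 term by term: the squares give (\frac{328}{197})^2*(e_{1} e_{2})^2 + (\frac{6624}{985})^2*(e_{1} e_{3})^2 + (-\frac{6824}{985})^2*(e_{2} e_{3})^2 = \frac{107584}{38809}*(+1) + \frac{43877376}{970225}*(+1) + \frac{46566976}{970225}*(-1) = 0 (each basis 2-blade squares to minus the product of its generators' squares); cross terms between blades sharing an index anticommute and cancel. So B^2 = 0.
Answer: null-rotation, certificate B^2 = 0. Note: conjugating B changes its blade decomposition but never the scalar B^2 = 0, whose sign settles the classification.


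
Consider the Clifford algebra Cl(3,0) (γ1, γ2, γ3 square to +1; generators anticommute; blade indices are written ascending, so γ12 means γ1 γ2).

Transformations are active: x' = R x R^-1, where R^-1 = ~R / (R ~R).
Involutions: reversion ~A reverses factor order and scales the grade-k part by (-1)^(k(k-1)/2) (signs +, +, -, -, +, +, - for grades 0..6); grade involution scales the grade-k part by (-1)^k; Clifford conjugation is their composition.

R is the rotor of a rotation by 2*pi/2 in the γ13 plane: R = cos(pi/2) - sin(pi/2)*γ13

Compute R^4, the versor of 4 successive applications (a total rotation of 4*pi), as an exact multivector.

Rotor phase runs at HALF the rotation angle; powers of one rotor simply add phase, so after 4 steps in γ13 the phase is 4*pi/2 = 2*pi and R^4 = cos(2*pi) - sin(2*pi)*γ13.
cos(2*pi) = 1 and sin(2*pi) = 0, so R^4 = 1. The total rotation 4*pi is 2 full turns, so every vector returns to itself, yet the rotor is +1, back on the identity sheet (an even number of 2*pi turns).
Answer: 1


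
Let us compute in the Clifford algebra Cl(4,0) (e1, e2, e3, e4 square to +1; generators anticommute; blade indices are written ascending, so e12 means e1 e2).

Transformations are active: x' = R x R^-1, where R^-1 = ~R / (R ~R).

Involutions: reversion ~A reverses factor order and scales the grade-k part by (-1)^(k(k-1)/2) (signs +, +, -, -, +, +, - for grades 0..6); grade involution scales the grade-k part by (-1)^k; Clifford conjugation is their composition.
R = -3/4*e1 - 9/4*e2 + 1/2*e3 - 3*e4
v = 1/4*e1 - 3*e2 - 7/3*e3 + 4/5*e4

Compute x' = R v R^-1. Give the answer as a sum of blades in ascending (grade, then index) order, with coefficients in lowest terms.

~R = -3/4*e1 - 9/4*e2 + 1/2*e3 - 3*e4, and R ~R = 119/8, so R^-1 = ~R / (119/8).
R v = 719/240 + 45/16*e12 + 13/8*e13 + 3/20*e14 + 27/4*e23 - 54/5*e24 - 33/5*e34
Answer: -657/1190*e1 + 4983/2380*e2 + 9049/3570*e3 - 239/119*e4


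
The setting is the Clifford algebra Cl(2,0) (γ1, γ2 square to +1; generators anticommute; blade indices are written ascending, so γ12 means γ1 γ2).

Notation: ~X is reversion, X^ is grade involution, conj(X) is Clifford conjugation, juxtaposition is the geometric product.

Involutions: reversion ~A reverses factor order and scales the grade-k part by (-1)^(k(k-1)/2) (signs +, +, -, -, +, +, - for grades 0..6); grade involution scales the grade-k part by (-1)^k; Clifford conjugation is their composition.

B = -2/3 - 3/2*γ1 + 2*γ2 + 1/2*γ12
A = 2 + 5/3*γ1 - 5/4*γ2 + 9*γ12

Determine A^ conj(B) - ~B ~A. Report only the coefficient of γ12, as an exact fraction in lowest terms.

first term: -11/6 - 955/72*γ1 - 35/2*γ2 - 133/24*γ12
second term: -65/6 + 1045/72*γ1 + 115/6*γ2 + 85/24*γ12
Answer: -109/12


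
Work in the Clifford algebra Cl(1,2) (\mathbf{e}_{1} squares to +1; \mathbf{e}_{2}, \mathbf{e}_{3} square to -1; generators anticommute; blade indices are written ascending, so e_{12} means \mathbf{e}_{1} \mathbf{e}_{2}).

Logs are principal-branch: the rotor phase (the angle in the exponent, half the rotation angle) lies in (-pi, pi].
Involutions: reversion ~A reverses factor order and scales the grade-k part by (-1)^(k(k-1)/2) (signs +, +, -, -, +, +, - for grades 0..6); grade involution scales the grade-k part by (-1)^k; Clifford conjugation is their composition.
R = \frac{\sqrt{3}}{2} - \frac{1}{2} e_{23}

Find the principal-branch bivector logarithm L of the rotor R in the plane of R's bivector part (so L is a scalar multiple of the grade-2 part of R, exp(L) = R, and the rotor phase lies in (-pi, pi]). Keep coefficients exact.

The scalar part of R is \frac{\sqrt{3}}{2}, so the principal-branch rotor phase is pinned; divide the bivector part by its sine to get the unit plane — L is the phase times that plane.
Concretely: cos(phase) = \frac{\sqrt{3}}{2} gives phase = ±\frac{\pi}{6}, and since phase/sin(phase) is even the sign is immaterial: L = (phase/sin(phase)) * <R>_2 = (\frac{\pi}{3}) * <R>_2.
Answer: - \frac{\pi}{6} e_{23}


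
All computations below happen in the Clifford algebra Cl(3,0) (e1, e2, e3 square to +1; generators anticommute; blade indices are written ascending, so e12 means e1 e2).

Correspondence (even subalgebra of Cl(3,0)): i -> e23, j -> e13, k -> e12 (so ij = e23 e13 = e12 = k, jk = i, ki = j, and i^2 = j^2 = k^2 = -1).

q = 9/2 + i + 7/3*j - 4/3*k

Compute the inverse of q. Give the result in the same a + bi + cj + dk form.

In blades: q = 9/2 - 4/3*e12 + 7/3*e13 + e23.
With qbar = 9/2 + 4/3*e12 - 7/3*e13 - e23 (scalar fixed, mapped units negated), q qbar = 1025/36 (the sum of squared coefficients), so q^-1 = qbar / (1025/36) = 162/1025 + 48/1025*e12 - 84/1025*e13 - 36/1025*e23; translating back:
Answer: 162/1025 - 36/1025*i - 84/1025*j + 48/1025*k


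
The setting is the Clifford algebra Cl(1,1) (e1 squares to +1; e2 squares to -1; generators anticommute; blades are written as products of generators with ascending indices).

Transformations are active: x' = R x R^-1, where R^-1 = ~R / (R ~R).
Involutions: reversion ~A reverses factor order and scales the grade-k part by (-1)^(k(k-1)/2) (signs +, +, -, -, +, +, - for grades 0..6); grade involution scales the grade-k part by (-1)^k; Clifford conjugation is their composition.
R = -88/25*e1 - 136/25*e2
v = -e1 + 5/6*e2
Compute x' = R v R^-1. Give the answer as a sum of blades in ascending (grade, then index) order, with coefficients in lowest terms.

~R = -88/25*e1 - 136/25*e2, and R ~R = -10752/625, so R^-1 = ~R / (-10752/625).
R v = 604/75 - 628/75*e1 e2
Answer: 2165/504*e1 + 2147/504*e2


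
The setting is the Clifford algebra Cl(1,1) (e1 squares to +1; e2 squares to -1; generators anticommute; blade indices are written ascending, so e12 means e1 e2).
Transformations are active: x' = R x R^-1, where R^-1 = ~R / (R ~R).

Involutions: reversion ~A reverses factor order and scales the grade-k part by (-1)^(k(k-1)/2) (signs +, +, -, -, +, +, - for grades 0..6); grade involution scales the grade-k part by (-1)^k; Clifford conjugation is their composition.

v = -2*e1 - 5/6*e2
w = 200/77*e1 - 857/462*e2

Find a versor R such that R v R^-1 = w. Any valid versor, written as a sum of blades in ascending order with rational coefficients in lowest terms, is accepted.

Reasoning: v^2 = w^2 = 119/36 since conjugation preserves the quadratic form; R = v + w = 46/77*e1 - 207/77*e2 is then valid when invertible, keeping its own part and reversing (v - w)/2.
Answer: 46/77*e1 - 207/77*e2


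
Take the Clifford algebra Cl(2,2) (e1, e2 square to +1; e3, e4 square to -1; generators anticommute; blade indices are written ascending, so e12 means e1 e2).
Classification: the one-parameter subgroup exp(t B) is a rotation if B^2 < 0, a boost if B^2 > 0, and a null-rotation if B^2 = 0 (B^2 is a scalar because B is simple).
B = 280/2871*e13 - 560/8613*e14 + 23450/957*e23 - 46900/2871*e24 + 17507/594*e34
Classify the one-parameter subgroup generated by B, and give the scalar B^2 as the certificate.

B^2 term by term: the squares give (280/2871)^2*(e13)^2 + (-560/8613)^2*(e14)^2 + (23450/957)^2*(e23)^2 + (-46900/2871)^2*(e24)^2 + (17507/594)^2*(e34)^2 = 78400/8242641*(+1) + 313600/74183769*(+1) + 549902500/915849*(+1) + 2199610000/8242641*(+1) + 306495049/352836*(-1) = -49/36 (each basis 2-blade squares to minus the product of its generators' squares); cross terms between blades sharing an index anticommute and cancel; the commuting (index-disjoint) pairs give grade-4 terms 2*c*c'*(blade product), which cancel blade by blade — e1234: 26264000/8242641 - 26264000/8242641 = 0 — confirming B is simple. So B^2 = -49/36.
Answer: rotation, certificate B^2 = -49/36. Certificate logic: -49/36 is a conjugation-invariant scalar, so its sign fixes rotation versus boost versus null-rotation outright.


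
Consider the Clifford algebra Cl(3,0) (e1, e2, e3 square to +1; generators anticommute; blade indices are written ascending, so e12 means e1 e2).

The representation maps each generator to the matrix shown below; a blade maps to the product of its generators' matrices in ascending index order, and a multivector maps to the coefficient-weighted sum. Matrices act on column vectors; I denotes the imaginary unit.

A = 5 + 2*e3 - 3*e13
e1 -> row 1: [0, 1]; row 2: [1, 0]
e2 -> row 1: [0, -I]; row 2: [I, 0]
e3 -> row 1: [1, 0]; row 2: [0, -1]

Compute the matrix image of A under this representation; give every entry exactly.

Bivector images (products of the table entries): rho(e13) = rho(e1)rho(e3) = row 1: [0, -1]; row 2: [1, 0].
M = (5)*1 + (2)*rho(e3) + (-3)*rho(e13), summed entrywise (1 is the identity matrix):
Answer: row 1: [7, 3]; row 2: [-3, 3]


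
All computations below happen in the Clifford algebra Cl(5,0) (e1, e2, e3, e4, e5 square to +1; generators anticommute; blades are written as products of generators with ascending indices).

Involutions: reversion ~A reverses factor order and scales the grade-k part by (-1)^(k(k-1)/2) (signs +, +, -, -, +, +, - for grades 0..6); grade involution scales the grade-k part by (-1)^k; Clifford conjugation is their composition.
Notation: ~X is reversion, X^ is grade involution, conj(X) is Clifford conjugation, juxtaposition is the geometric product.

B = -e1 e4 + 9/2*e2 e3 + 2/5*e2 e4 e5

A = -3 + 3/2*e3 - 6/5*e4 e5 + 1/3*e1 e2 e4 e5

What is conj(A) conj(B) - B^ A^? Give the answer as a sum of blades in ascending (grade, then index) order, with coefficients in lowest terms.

first term: -2/15*e1 - 723/100*e2 - 3*e1 e4 - 6/5*e1 e5 + 27/2*e2 e3 + 1/3*e2 e5 + 3/2*e1 e3 e4 - 6/5*e2 e4 e5 - 3/2*e1 e3 e4 e5 - 24/5*e2 e3 e4 e5
second term: -2/15*e1 - 723/100*e2 + 3*e1 e4 + 6/5*e1 e5 - 27/2*e2 e3 - 1/3*e2 e5 - 3/2*e1 e3 e4 + 6/5*e2 e4 e5 - 3/2*e1 e3 e4 e5 - 24/5*e2 e3 e4 e5
Answer: -6*e1 e4 - 12/5*e1 e5 + 27*e2 e3 + 2/3*e2 e5 + 3*e1 e3 e4 - 12/5*e2 e4 e5


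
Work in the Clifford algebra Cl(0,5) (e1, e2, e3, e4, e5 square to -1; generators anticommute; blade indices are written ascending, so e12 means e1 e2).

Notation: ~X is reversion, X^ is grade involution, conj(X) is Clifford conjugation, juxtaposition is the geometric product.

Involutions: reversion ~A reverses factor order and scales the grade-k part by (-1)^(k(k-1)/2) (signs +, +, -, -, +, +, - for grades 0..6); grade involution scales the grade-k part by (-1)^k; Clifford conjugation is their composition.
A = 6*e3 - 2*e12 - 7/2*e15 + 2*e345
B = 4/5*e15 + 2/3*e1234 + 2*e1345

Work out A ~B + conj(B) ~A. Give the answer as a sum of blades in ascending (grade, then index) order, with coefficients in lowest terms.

first term: -14/5 - 4*e1 + 8/5*e25 + 25/3*e34 - 4*e124 - 4/3*e125 - 8/5*e134 + 24/5*e135 + 12*e145 - 5/3*e2345
second term: 14/5 - 4*e1 + 8/5*e25 - 25/3*e34 + 4*e124 + 4/3*e125 - 8/5*e134 + 24/5*e135 - 12*e145 - 5/3*e2345
Answer: -8*e1 + 16/5*e25 - 16/5*e134 + 48/5*e135 - 10/3*e2345


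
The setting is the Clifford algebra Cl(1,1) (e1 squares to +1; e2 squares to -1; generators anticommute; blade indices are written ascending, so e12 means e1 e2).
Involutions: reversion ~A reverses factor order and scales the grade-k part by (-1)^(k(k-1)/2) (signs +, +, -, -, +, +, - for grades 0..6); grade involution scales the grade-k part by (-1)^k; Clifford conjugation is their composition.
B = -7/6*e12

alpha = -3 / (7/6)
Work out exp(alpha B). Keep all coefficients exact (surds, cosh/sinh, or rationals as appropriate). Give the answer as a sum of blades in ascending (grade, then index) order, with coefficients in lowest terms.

B^2 = (-7/6)^2*(e12)^2 = 49/36*(+1) = 49/36 (a basis 2-blade squares to minus the product of its generators' squares).
B^2 = 49/36 — a positive square means the series sums to a boost: l = 7/6, alpha*l = -3, so exp(alpha B) = cosh(-3) + (sinh(-3)/(7/6))*B = cosh(3) + (-6*sinh(3)/7)*B.
Answer: cosh(3) + sinh(3)*e12


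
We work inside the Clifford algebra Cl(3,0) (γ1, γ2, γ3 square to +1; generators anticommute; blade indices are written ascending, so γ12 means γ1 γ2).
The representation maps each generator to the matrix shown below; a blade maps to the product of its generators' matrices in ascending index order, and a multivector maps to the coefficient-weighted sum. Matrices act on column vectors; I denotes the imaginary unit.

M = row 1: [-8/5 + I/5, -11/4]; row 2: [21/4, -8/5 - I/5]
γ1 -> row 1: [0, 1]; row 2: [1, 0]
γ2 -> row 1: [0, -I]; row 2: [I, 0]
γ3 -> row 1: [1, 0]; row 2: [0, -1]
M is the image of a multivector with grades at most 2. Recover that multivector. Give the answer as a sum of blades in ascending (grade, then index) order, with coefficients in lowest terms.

Method: 1, rho(γ1), rho(γ2), rho(γ3) form a trace-orthogonal basis of the 2x2 complex matrices (tr(X Y) = 2 if X = Y, else 0), so M = m0*1 + m1*rho(γ1) + m2*rho(γ2) + m3*rho(γ3) with m0 = tr(M)/2 = -8/5, m1 = tr(M rho(γ1))/2 = 5/4, m2 = tr(M rho(γ2))/2 = -4*I, m3 = tr(M rho(γ3))/2 = I/5.
Multiplying table entries, the bivector images are rho(γ12) = I*rho(γ3), rho(γ13) = -I*rho(γ2), rho(γ23) = I*rho(γ1); with real blade coefficients the real parts of m0..m3 are the coefficients of 1, γ1, γ2, γ3 and the imaginary parts give the bivectors (γ23: Im m1, γ13: -Im m2, γ12: Im m3).
Answer: -8/5 + 5/4*γ1 + 1/5*γ12 + 4*γ13


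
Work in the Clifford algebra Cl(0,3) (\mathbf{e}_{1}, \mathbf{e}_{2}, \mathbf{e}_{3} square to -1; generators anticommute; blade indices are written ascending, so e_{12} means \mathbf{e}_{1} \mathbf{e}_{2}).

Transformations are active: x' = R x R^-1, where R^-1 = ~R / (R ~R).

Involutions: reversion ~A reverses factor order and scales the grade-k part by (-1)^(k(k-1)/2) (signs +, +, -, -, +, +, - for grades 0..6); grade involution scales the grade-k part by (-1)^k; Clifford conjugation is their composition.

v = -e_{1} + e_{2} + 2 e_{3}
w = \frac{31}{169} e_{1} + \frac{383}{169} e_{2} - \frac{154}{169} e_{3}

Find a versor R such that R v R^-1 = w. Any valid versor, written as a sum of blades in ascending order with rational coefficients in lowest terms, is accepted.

Construction: equal norms (both -6) license R = v + w = -\frac{138}{169} e_{1} + \frac{552}{169} e_{2} + \frac{184}{169} e_{3} — nothing changes along that direction, while (v - w)/2 changes sign, so v maps onto w.
Answer: -\frac{138}{169} e_{1} + \frac{552}{169} e_{2} + \frac{184}{169} e_{3}


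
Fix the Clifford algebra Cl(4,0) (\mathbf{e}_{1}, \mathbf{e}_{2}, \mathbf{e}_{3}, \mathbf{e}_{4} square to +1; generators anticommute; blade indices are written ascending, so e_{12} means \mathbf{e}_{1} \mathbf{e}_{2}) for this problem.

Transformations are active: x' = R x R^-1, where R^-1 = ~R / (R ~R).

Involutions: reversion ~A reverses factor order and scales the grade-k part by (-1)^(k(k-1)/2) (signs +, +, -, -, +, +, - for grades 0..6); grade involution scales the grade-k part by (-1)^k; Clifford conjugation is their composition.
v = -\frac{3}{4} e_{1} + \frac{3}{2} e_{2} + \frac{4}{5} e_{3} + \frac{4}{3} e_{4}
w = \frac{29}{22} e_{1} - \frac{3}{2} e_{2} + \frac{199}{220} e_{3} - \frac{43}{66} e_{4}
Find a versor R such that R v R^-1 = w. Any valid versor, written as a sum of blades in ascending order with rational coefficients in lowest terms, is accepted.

A norm check does it: q(v) = q(w) = \frac{18829}{3600}, hence R = v + w = \frac{25}{44} e_{1} + \frac{75}{44} e_{3} + \frac{15}{22} e_{4} realises the map — parallel part kept, (v - w)/2 negated, v carried to w.
Answer: \frac{25}{44} e_{1} + \frac{75}{44} e_{3} + \frac{15}{22} e_{4}


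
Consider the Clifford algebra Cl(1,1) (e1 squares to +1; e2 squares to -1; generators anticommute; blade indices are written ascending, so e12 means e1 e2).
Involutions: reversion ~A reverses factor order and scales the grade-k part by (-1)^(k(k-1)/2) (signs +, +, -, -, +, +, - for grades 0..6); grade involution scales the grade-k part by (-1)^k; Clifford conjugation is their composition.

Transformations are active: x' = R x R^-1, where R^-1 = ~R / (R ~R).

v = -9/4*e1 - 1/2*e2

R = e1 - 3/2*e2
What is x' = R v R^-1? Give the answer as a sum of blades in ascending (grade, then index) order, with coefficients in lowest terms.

~R = e1 - 3/2*e2, and R ~R = -5/4, so R^-1 = ~R / (-5/4).
R v = -3 - 31/8*e12
Answer: 141/20*e1 - 67/10*e2


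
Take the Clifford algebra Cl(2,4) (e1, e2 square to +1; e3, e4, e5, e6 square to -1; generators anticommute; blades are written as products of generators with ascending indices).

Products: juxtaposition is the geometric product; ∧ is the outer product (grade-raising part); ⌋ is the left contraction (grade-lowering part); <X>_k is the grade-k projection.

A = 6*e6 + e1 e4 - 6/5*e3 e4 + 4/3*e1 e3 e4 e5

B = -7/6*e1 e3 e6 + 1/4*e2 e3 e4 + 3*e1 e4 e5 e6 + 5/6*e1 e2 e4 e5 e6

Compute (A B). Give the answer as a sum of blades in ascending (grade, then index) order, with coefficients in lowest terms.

step 1: 3/10*e2 + 7*e1 e3 + 4*e3 e6 + 3*e5 e6 - 1/4*e1 e2 e3 + 1/3*e1 e2 e5 + 18*e1 e4 e5 + 7/5*e1 e4 e6 - 10/9*e2 e3 e6 - 5/6*e2 e5 e6 - 7/6*e3 e4 e6 - 14/9*e4 e5 e6 - 5*e1 e2 e4 e5 + 18/5*e1 e3 e5 e6 - 3/2*e2 e3 e4 e6 + e1 e2 e3 e5 e6
Answer: 3/10*e2 + 7*e1 e3 + 4*e3 e6 + 3*e5 e6 - 1/4*e1 e2 e3 + 1/3*e1 e2 e5 + 18*e1 e4 e5 + 7/5*e1 e4 e6 - 10/9*e2 e3 e6 - 5/6*e2 e5 e6 - 7/6*e3 e4 e6 - 14/9*e4 e5 e6 - 5*e1 e2 e4 e5 + 18/5*e1 e3 e5 e6 - 3/2*e2 e3 e4 e6 + e1 e2 e3 e5 e6


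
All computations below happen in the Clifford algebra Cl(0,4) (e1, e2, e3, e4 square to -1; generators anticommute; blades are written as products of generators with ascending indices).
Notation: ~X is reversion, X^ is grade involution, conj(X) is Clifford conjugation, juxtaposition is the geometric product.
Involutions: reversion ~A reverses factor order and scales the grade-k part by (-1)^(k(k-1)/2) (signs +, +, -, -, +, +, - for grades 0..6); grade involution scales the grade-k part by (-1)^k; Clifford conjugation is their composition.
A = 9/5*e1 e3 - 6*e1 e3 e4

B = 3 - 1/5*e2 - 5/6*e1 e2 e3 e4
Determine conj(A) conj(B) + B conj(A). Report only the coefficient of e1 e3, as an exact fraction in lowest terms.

first term: 5*e2 - 27/5*e1 e3 + 3/2*e2 e4 + 9/25*e1 e2 e3 - 18*e1 e3 e4 - 6/5*e1 e2 e3 e4
second term: -5*e2 - 27/5*e1 e3 + 3/2*e2 e4 - 9/25*e1 e2 e3 - 18*e1 e3 e4 - 6/5*e1 e2 e3 e4
Answer: -54/5


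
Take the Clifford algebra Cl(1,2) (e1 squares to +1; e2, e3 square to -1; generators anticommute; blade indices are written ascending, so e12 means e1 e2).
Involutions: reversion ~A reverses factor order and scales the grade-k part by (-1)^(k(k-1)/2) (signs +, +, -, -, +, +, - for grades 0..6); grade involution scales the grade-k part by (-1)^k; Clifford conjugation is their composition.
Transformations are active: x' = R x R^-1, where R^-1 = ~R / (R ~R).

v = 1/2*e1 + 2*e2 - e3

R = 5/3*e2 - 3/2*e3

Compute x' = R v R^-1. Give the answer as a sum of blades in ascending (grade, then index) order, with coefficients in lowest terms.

~R = 5/3*e2 - 3/2*e3, and R ~R = -181/36, so R^-1 = ~R / (-181/36).
R v = -29/6 - 5/6*e12 + 3/4*e13 + 4/3*e23
Answer: -1/2*e1 + 218/181*e2 - 341/181*e3


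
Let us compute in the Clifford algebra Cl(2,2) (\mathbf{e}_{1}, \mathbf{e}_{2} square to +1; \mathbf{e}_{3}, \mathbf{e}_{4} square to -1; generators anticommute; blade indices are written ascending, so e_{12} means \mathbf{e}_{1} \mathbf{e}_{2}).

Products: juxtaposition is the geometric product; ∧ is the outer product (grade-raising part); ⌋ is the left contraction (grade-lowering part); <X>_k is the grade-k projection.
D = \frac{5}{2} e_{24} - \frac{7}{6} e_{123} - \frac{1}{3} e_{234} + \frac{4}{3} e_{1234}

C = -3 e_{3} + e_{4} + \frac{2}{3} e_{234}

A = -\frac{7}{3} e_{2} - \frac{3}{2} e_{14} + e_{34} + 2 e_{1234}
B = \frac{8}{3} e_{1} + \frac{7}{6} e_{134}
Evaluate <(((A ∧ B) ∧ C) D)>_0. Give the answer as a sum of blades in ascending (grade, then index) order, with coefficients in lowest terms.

step 1: \frac{56}{9} e_{12} + \frac{8}{3} e_{134} + \frac{49}{18} e_{1234}
step 2: -\frac{56}{3} e_{123} + \frac{56}{9} e_{124}
step 3: \frac{196}{9} + \frac{140}{9} e_{1} - \frac{224}{27} e_{3} - \frac{224}{9} e_{4} + \frac{56}{27} e_{13} + \frac{56}{9} e_{14} - \frac{196}{27} e_{34} + \frac{140}{3} e_{134}
step 4: \frac{196}{9}
Answer: \frac{196}{9}


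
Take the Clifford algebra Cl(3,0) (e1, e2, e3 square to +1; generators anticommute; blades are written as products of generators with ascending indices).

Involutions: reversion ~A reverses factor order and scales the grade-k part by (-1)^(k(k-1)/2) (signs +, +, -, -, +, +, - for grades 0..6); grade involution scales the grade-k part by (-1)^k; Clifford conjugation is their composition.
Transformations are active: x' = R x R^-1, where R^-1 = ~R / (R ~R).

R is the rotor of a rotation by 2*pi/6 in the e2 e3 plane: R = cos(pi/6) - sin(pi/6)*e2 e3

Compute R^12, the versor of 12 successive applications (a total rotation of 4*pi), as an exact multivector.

Rotor phase runs at HALF the rotation angle; powers of one rotor simply add phase, so after 12 steps in e2 e3 the phase is 12*pi/6 = 2*pi and R^12 = cos(2*pi) - sin(2*pi)*e2 e3.
cos(2*pi) = 1 and sin(2*pi) = 0, so R^12 = 1. The total rotation 4*pi is 2 full turns, so every vector returns to itself, yet the rotor is +1, back on the identity sheet (an even number of 2*pi turns).
Answer: 1


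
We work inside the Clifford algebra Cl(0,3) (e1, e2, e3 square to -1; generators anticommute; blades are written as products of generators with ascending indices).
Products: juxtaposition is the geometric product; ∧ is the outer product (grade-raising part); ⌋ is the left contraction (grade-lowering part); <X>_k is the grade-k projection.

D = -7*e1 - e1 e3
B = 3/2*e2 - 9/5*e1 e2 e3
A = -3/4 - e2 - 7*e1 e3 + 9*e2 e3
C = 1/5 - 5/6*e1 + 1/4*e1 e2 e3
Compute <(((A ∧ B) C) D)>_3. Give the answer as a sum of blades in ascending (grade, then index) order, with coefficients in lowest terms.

step 1: -9/8*e2 + 237/20*e1 e2 e3
step 2: 237/80 - 9/40*e2 - 15/16*e1 e2 - 9/32*e1 e3 + 79/8*e2 e3 + 237/100*e1 e2 e3
step 3: -9/32 - 1659/80*e1 + 1677/400*e2 + 63/32*e3 + 83/10*e1 e2 - 237/80*e1 e3 + 7011/400*e2 e3 - 1387/20*e1 e2 e3
step 4: -1387/20*e1 e2 e3
Answer: -1387/20*e1 e2 e3


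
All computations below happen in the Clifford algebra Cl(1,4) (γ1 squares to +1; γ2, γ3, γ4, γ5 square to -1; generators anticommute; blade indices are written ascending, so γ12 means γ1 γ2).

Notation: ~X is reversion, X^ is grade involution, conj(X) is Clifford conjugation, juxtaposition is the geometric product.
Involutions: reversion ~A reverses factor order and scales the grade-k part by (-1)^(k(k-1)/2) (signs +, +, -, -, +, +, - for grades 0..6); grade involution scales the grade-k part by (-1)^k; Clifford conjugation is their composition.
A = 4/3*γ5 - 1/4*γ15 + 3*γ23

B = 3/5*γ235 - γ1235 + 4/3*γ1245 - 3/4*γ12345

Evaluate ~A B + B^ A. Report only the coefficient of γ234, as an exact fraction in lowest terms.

first term: 9/5*γ5 - 3*γ15 - 21/20*γ23 + 1/3*γ24 - 89/60*γ123 + 16/9*γ124 - 9/4*γ145 + 3/16*γ234 + γ1234 - 4*γ1345
second term: 9/5*γ5 + 3*γ15 + 21/20*γ23 - 1/3*γ24 + 89/60*γ123 - 16/9*γ124 - 9/4*γ145 + 3/16*γ234 - γ1234 - 4*γ1345
Answer: 3/8


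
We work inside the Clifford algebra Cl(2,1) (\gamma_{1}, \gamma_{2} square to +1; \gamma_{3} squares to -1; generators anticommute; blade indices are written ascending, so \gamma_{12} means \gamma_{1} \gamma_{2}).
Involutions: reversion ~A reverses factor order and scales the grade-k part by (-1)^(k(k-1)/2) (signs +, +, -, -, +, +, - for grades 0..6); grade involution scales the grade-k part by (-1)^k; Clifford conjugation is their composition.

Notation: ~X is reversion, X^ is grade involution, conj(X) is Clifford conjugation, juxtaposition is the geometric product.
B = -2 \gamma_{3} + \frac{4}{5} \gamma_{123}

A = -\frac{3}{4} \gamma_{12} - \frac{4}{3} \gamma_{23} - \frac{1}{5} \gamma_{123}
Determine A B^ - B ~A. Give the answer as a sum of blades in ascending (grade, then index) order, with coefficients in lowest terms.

first term: \frac{4}{25} + \frac{16}{15} \gamma_{1} + \frac{8}{3} \gamma_{2} - \frac{3}{5} \gamma_{3} + \frac{2}{5} \gamma_{12} - \frac{3}{2} \gamma_{123}
second term: \frac{4}{25} + \frac{16}{15} \gamma_{1} - \frac{8}{3} \gamma_{2} - \frac{3}{5} \gamma_{3} + \frac{2}{5} \gamma_{12} - \frac{3}{2} \gamma_{123}
Answer: \frac{16}{3} \gamma_{2}


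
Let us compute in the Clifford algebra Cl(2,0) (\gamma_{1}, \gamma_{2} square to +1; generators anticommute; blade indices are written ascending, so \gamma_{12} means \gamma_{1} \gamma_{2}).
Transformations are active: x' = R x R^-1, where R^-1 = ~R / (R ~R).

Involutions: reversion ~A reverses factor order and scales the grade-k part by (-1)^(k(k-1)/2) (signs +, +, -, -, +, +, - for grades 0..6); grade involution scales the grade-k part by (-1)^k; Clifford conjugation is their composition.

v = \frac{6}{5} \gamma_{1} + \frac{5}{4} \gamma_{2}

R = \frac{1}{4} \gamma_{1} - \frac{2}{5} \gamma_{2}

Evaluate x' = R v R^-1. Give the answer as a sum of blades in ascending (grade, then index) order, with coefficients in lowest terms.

~R = \frac{1}{4} \gamma_{1} - \frac{2}{5} \gamma_{2}, and R ~R = \frac{89}{400}, so R^-1 = ~R / (\frac{89}{400}).
R v = -\frac{1}{5} + \frac{317}{400} \gamma_{12}
Answer: -\frac{734}{445} \gamma_{1} - \frac{189}{356} \gamma_{2}


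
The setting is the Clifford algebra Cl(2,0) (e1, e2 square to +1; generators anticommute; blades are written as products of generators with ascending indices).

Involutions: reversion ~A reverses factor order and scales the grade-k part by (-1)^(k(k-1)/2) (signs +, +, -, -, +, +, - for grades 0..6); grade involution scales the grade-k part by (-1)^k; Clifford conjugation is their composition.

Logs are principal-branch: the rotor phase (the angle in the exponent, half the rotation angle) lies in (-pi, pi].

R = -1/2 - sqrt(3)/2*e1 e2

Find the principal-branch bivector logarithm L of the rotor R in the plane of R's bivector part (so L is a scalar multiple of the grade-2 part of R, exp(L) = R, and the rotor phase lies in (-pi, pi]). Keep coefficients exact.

The scalar part of R is -1/2, and that scalar determines the rotor phase on the principal branch; recovering the unit plane as bivector-part over sine of the phase gives L = phase * plane.
Concretely: cos(phase) = -1/2 gives phase = ±2*pi/3, and since phase/sin(phase) is even the sign is immaterial: L = (phase/sin(phase)) * <R>_2 = (4*sqrt(3)*pi/9) * <R>_2.
Answer: -2*pi/3*e1 e2
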